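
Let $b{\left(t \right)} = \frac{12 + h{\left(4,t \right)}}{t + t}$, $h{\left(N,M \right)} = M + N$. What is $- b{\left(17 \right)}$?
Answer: $- \frac{33}{34} \approx -0.97059$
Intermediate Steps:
$b{\left(t \right)} = \frac{16 + t}{2 t}$ ($b{\left(t \right)} = \frac{12 + \left(t + 4\right)}{t + t} = \frac{12 + \left(4 + t\right)}{2 t} = \left(16 + t\right) \frac{1}{2 t} = \frac{16 + t}{2 t}$)
$- b{\left(17 \right)} = - \frac{16 + 17}{2 \cdot 17} = - \frac{33}{2 \cdot 17} = \left(-1\right) \frac{33}{34} = - \frac{33}{34}$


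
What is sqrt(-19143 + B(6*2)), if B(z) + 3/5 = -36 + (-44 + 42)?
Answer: 2*I*sqrt(119885)/5 ≈ 138.5*I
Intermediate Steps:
B(z) = -193/5 (B(z) = -3/5 + (-36 + (-44 + 42)) = -3/5 + (-36 - 2) = -3/5 - 38 = -193/5)
sqrt(-19143 + B(6*2)) = sqrt(-19143 - 193/5) = sqrt(-95908/5) = 2*I*sqrt(119885)/5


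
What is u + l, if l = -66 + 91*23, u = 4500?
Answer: 6527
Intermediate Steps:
l = 2027 (l = -66 + 2093 = 2027)
u + l = 4500 + 2027 = 6527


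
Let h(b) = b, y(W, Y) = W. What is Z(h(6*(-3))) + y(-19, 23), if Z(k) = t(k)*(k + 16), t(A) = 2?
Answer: -23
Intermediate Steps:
Z(k) = 32 + 2*k (Z(k) = 2*(k + 16) = 2*(16 + k) = 32 + 2*k)
Z(h(6*(-3))) + y(-19, 23) = (32 + 2*(6*(-3))) - 19 = (32 + 2*(-18)) - 19 = (32 - 36) - 19 = -4 - 19 = -23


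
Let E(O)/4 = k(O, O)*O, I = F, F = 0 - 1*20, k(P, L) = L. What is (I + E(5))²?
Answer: 6400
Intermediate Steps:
F = -20 (F = 0 - 20 = -20)
I = -20
E(O) = 4*O² (E(O) = 4*(O*O) = 4*O²)
(I + E(5))² = (-20 + 4*5²)² = (-20 + 4*25)² = (-20 + 100)² = 80² = 6400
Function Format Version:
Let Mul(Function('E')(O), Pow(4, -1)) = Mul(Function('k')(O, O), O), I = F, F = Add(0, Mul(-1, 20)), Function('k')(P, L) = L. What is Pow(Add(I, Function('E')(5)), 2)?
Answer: 6400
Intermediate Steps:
F = -20 (F = Add(0, -20) = -20)
I = -20
Function('E')(O) = Mul(4, Pow(O, 2)) (Function('E')(O) = Mul(4, Mul(O, O)) = Mul(4, Pow(O, 2)))
Pow(Add(I, Function('E')(5)), 2) = Pow(Add(-20, Mul(4, Pow(5, 2))), 2) = Pow(Add(-20, Mul(4, 25)), 2) = Pow(Add(-20, 100), 2) = Pow(80, 2) = 6400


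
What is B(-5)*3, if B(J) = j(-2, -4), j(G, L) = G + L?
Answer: -18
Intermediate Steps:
B(J) = -6 (B(J) = -2 - 4 = -6)
B(-5)*3 = -6*3 = -18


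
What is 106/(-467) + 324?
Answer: 151202/467 ≈ 323.77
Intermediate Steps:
106/(-467) + 324 = -1/467*106 + 324 = -106/467 + 324 = 151202/467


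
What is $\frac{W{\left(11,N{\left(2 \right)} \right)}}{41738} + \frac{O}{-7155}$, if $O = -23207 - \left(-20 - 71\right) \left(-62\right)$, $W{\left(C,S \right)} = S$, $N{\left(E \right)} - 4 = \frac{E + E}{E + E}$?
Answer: $\frac{1204135337}{298635390} \approx 4.0321$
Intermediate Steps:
$N{\left(E \right)} = 5$ ($N{\left(E \right)} = 4 + \frac{E + E}{E + E} = 4 + \frac{2 E}{2 E} = 4 + 2 E \frac{1}{2 E} = 4 + 1 = 5$)
$O = -28849$ ($O = -23207 - \left(-91\right) \left(-62\right) = -23207 - 5642 = -28849$)
$\frac{W{\left(11,N{\left(2 \right)} \right)}}{41738} + \frac{O}{-7155} = \frac{5}{41738} - \frac{28849}{-7155} = 5 \cdot \frac{1}{41738} - - \frac{28849}{7155} = \frac{5}{41738} + \frac{28849}{7155} = \frac{1204135337}{298635390}$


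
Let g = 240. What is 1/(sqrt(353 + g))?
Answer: sqrt(593)/593 ≈ 0.041065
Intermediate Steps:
1/(sqrt(353 + g)) = 1/(sqrt(353 + 240)) = 1/(sqrt(593)) = sqrt(593)/593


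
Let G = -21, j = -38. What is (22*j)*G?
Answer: 17556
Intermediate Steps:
(22*j)*G = (22*(-38))*(-21) = -836*(-21) = 17556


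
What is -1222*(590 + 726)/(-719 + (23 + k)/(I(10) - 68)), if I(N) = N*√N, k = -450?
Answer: 828719321248/366379045 + 1373361808*√10/366379045 ≈ 2273.8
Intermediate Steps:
I(N) = N^(3/2)
-1222*(590 + 726)/(-719 + (23 + k)/(I(10) - 68)) = -1222*(590 + 726)/(-719 + (23 - 450)/(10^(3/2) - 68)) = -1608152/(-719 - 427/(10*√10 - 68)) = -1608152/(-719 - 427/(-68 + 10*√10))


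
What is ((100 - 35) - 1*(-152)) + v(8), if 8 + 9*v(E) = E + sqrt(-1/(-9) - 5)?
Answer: 217 + 2*I*sqrt(11)/27 ≈ 217.0 + 0.24568*I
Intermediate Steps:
v(E) = -8/9 + E/9 + 2*I*sqrt(11)/27 (v(E) = -8/9 + (E + sqrt(-1/(-9) - 5))/9 = -8/9 + (E + sqrt(-1*(-1/9) - 5))/9 = -8/9 + (E + sqrt(1/9 - 5))/9 = -8/9 + (E + sqrt(-44/9))/9 = -8/9 + (E + 2*I*sqrt(11)/3)/9 = -8/9 + (E/9 + 2*I*sqrt(11)/27) = -8/9 + E/9 + 2*I*sqrt(11)/27)
((100 - 35) - 1*(-152)) + v(8) = ((100 - 35) - 1*(-152)) + (-8/9 + (1/9)*8 + 2*I*sqrt(11)/27) = (65 + 152) + (-8/9 + 8/9 + 2*I*sqrt(11)/27) = 217 + 2*I*sqrt(11)/27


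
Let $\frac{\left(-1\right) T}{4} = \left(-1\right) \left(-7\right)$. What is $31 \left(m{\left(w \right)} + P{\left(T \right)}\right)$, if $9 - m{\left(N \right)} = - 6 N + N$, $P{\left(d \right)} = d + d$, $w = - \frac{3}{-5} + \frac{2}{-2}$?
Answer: $-1519$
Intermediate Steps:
$w = - \frac{2}{5}$ ($w = \left(-3\right) \left(- \frac{1}{5}\right) + 2 \left(- \frac{1}{2}\right) = \frac{3}{5} - 1 = - \frac{2}{5} \approx -0.4$)
$T = -28$ ($T = - 4 \left(\left(-1\right) \left(-7\right)\right) = \left(-4\right) 7 = -28$)
$P{\left(d \right)} = 2 d$
$m{\left(N \right)} = 9 + 5 N$ ($m{\left(N \right)} = 9 - \left(- 6 N + N\right) = 9 - - 5 N = 9 + 5 N$)
$31 \left(m{\left(w \right)} + P{\left(T \right)}\right) = 31 \left(\left(9 + 5 \left(- \frac{2}{5}\right)\right) + 2 \left(-28\right)\right) = 31 \left(\left(9 - 2\right) - 56\right) = 31 \left(7 - 56\right) = 31 \left(-49\right) = -1519$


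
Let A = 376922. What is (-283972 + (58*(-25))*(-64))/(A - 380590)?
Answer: 47793/917 ≈ 52.119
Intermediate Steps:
(-283972 + (58*(-25))*(-64))/(A - 380590) = (-283972 + (58*(-25))*(-64))/(376922 - 380590) = (-283972 - 1450*(-64))/(-3668) = (-283972 + 92800)*(-1/3668) = -191172*(-1/3668) = 47793/917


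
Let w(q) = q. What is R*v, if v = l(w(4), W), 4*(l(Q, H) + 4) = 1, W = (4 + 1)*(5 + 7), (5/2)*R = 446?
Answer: -669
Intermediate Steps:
R = 892/5 (R = (⅖)*446 = 892/5 ≈ 178.40)
W = 60 (W = 5*12 = 60)
l(Q, H) = -15/4 (l(Q, H) = -4 + (¼)*1 = -4 + ¼ = -15/4)
v = -15/4 ≈ -3.7500
R*v = (892/5)*(-15/4) = -669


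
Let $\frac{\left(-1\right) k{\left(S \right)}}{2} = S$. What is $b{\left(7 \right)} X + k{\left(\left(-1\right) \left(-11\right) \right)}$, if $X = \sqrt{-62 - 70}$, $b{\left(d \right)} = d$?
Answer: $-22 + 14 i \sqrt{33} \approx -22.0 + 80.424 i$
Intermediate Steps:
$k{\left(S \right)} = - 2 S$
$X = 2 i \sqrt{33}$ ($X = \sqrt{-132} = 2 i \sqrt{33} \approx 11.489 i$)
$b{\left(7 \right)} X + k{\left(\left(-1\right) \left(-11\right) \right)} = 7 \cdot 2 i \sqrt{33} - 2 \left(\left(-1\right) \left(-11\right)\right) = 14 i \sqrt{33} - 22 = -22 + 14 i \sqrt{33}$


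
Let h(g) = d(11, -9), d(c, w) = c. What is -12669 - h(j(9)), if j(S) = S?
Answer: -12680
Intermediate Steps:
h(g) = 11
-12669 - h(j(9)) = -12669 - 1*11 = -12669 - 11 = -12680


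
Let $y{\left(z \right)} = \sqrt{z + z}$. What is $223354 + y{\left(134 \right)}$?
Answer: $223354 + 2 \sqrt{67} \approx 2.2337 \cdot 10^{5}$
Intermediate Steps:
$y{\left(z \right)} = \sqrt{2} \sqrt{z}$ ($y{\left(z \right)} = \sqrt{2 z} = \sqrt{2} \sqrt{z}$)
$223354 + y{\left(134 \right)} = 223354 + \sqrt{2} \sqrt{134} = 223354 + 2 \sqrt{67}$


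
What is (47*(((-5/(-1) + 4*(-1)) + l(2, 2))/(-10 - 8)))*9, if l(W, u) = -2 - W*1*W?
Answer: 235/2 ≈ 117.50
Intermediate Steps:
l(W, u) = -2 - W² (l(W, u) = -2 - W*W = -2 - W²)
(47*(((-5/(-1) + 4*(-1)) + l(2, 2))/(-10 - 8)))*9 = (47*(((-5/(-1) + 4*(-1)) + (-2 - 1*2²))/(-10 - 8)))*9 = (47*(((-5*(-1) - 4) + (-2 - 1*4))/(-18)))*9 = (47*(((5 - 4) + (-2 - 4))*(-1/18)))*9 = (47*((1 - 6)*(-1/18)))*9 = (47*(-5*(-1/18)))*9 = (47*(5/18))*9 = (235/18)*9 = 235/2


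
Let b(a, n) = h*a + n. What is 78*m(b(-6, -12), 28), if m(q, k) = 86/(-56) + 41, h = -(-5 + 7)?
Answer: 43095/14 ≈ 3078.2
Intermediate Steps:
h = -2 (h = -1*2 = -2)
b(a, n) = n - 2*a (b(a, n) = -2*a + n = n - 2*a)
m(q, k) = 1105/28 (m(q, k) = 86*(-1/56) + 41 = -43/28 + 41 = 1105/28)
78*m(b(-6, -12), 28) = 78*(1105/28) = 43095/14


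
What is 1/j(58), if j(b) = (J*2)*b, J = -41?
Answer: -1/4756 ≈ -0.00021026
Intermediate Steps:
j(b) = -82*b (j(b) = (-41*2)*b = -82*b)
1/j(58) = 1/(-82*58) = 1/(-4756) = -1/4756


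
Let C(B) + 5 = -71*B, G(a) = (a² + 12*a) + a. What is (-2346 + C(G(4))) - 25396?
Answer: -32575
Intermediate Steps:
G(a) = a² + 13*a
C(B) = -5 - 71*B
(-2346 + C(G(4))) - 25396 = (-2346 + (-5 - 284*(13 + 4))) - 25396 = (-2346 + (-5 - 284*17)) - 25396 = (-2346 + (-5 - 71*68)) - 25396 = (-2346 + (-5 - 4828)) - 25396 = (-2346 - 4833) - 25396 = -7179 - 25396 = -32575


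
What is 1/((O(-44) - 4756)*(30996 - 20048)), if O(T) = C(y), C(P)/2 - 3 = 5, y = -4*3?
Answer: -1/51893520 ≈ -1.9270e-8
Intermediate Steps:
y = -12
C(P) = 16 (C(P) = 6 + 2*5 = 6 + 10 = 16)
O(T) = 16
1/((O(-44) - 4756)*(30996 - 20048)) = 1/((16 - 4756)*(30996 - 20048)) = 1/(-4740*10948) = 1/(-51893520) = -1/51893520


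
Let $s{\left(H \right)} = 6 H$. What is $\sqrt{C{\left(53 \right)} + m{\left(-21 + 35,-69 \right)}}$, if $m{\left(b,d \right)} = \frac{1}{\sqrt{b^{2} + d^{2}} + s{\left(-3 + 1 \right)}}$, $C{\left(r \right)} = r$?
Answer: $\frac{\sqrt{-635 + 53 \sqrt{4957}}}{\sqrt{-12 + \sqrt{4957}}} \approx 7.2813$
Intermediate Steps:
$m{\left(b,d \right)} = \frac{1}{-12 + \sqrt{b^{2} + d^{2}}}$ ($m{\left(b,d \right)} = \frac{1}{\sqrt{b^{2} + d^{2}} + 6 \left(-3 + 1\right)} = \frac{1}{\sqrt{b^{2} + d^{2}} + 6 \left(-2\right)} = \frac{1}{\sqrt{b^{2} + d^{2}} - 12} = \frac{1}{-12 + \sqrt{b^{2} + d^{2}}}$)
$\sqrt{C{\left(53 \right)} + m{\left(-21 + 35,-69 \right)}} = \sqrt{53 + \frac{1}{-12 + \sqrt{\left(-21 + 35\right)^{2} + \left(-69\right)^{2}}}} = \sqrt{53 + \frac{1}{-12 + \sqrt{14^{2} + 4761}}} = \sqrt{53 + \frac{1}{-12 + \sqrt{196 + 4761}}} = \sqrt{53 + \frac{1}{-12 + \sqrt{4957}}}$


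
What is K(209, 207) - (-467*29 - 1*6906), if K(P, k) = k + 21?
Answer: 20677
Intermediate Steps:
K(P, k) = 21 + k
K(209, 207) - (-467*29 - 1*6906) = (21 + 207) - (-467*29 - 1*6906) = 228 - (-13543 - 6906) = 228 - 1*(-20449) = 228 + 20449 = 20677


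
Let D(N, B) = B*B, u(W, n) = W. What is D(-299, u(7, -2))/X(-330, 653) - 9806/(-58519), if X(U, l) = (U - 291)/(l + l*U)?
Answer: 616036363273/36340299 ≈ 16952.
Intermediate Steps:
D(N, B) = B²
X(U, l) = (-291 + U)/(l + U*l)
D(-299, u(7, -2))/X(-330, 653) - 9806/(-58519) = 7²/(((-291 - 330)/(653*(1 - 330)))) - 9806/(-58519) = 49/(((1/653)*(-621)/(-329))) - 9806*(-1/58519) = 49/(((1/653)*(-1/329)*(-621))) + 9806/58519 = 49/(621/214837) + 9806/58519 = 49*(214837/621) + 9806/58519 = 10527013/621 + 9806/58519 = 616036363273/36340299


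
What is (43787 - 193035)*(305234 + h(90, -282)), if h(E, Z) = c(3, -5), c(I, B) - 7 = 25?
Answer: -45560339968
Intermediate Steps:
c(I, B) = 32 (c(I, B) = 7 + 25 = 32)
h(E, Z) = 32
(43787 - 193035)*(305234 + h(90, -282)) = (43787 - 193035)*(305234 + 32) = -149248*305266 = -45560339968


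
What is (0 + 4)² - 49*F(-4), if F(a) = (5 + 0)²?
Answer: -1209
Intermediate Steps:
F(a) = 25 (F(a) = 5² = 25)
(0 + 4)² - 49*F(-4) = (0 + 4)² - 49*25 = 4² - 1225 = 16 - 1225 = -1209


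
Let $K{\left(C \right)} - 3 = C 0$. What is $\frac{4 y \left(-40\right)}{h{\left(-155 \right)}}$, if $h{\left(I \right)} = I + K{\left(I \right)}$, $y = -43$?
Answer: $- \frac{860}{19} \approx -45.263$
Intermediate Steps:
$K{\left(C \right)} = 3$ ($K{\left(C \right)} = 3 + C 0 = 3 + 0 = 3$)
$h{\left(I \right)} = 3 + I$ ($h{\left(I \right)} = I + 3 = 3 + I$)
$\frac{4 y \left(-40\right)}{h{\left(-155 \right)}} = \frac{4 \left(-43\right) \left(-40\right)}{3 - 155} = \frac{\left(-172\right) \left(-40\right)}{-152} = 6880 \left(- \frac{1}{152}\right) = - \frac{860}{19}$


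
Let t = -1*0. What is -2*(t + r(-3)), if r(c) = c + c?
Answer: 12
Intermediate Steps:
t = 0
r(c) = 2*c
-2*(t + r(-3)) = -2*(0 + 2*(-3)) = -2*(0 - 6) = -2*(-6) = 12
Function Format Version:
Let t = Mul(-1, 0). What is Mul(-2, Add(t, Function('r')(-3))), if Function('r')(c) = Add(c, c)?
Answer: 12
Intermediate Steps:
t = 0
Function('r')(c) = Mul(2, c)
Mul(-2, Add(t, Function('r')(-3))) = Mul(-2, Add(0, Mul(2, -3))) = Mul(-2, Add(0, -6)) = Mul(-2, -6) = 12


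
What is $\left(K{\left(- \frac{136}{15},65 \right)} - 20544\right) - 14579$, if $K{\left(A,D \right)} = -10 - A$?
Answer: $- \frac{526859}{15} \approx -35124.0$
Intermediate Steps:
$\left(K{\left(- \frac{136}{15},65 \right)} - 20544\right) - 14579 = \left(\left(-10 - - \frac{136}{15}\right) - 20544\right) - 14579 = \left(\left(-10 + \frac{136}{15}\right) - 20544\right) - 14579 = \left(- \frac{14}{15} - 20544\right) - 14579 = - \frac{308174}{15} - 14579 = - \frac{526859}{15}$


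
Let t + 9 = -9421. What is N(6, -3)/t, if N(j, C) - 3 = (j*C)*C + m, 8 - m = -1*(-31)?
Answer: -17/4715 ≈ -0.0036055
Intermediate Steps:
m = -23 (m = 8 - (-1)*(-31) = 8 - 1*31 = 8 - 31 = -23)
t = -9430 (t = -9 - 9421 = -9430)
N(j, C) = -20 + j*C² (N(j, C) = 3 + ((j*C)*C - 23) = 3 + ((C*j)*C - 23) = 3 + (j*C² - 23) = 3 + (-23 + j*C²) = -20 + j*C²)
N(6, -3)/t = (-20 + 6*(-3)²)/(-9430) = (-20 + 6*9)*(-1/9430) = (-20 + 54)*(-1/9430) = 34*(-1/9430) = -17/4715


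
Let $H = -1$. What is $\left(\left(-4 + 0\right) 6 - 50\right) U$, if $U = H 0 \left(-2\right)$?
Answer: $0$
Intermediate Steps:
$U = 0$ ($U = \left(-1\right) 0 \left(-2\right) = 0 \left(-2\right) = 0$)
$\left(\left(-4 + 0\right) 6 - 50\right) U = \left(\left(-4 + 0\right) 6 - 50\right) 0 = \left(\left(-4\right) 6 - 50\right) 0 = \left(-24 - 50\right) 0 = \left(-74\right) 0 = 0$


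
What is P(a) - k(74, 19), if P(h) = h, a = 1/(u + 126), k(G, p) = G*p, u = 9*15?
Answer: -366965/261 ≈ -1406.0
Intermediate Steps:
u = 135
a = 1/261 (a = 1/(135 + 126) = 1/261 ≈ 0.0038314)
P(a) - k(74, 19) = 1/261 - 74*19 = 1/261 - 1*1406 = 1/261 - 1406 = -366965/261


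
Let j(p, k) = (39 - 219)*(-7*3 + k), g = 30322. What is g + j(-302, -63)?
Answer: 45442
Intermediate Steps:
j(p, k) = 3780 - 180*k (j(p, k) = -180*(-21 + k) = 3780 - 180*k)
g + j(-302, -63) = 30322 + (3780 - 180*(-63)) = 30322 + (3780 + 11340) = 30322 + 15120 = 45442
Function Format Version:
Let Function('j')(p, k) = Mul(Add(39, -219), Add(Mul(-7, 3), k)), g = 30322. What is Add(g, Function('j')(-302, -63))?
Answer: 45442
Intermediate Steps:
Function('j')(p, k) = Add(3780, Mul(-180, k)) (Function('j')(p, k) = Mul(-180, Add(-21, k)) = Add(3780, Mul(-180, k)))
Add(g, Function('j')(-302, -63)) = Add(30322, Add(3780, Mul(-180, -63))) = Add(30322, Add(3780, 11340)) = Add(30322, 15120) = 45442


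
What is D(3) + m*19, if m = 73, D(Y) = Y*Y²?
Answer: 1414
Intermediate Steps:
D(Y) = Y³
D(3) + m*19 = 3³ + 73*19 = 27 + 1387 = 1414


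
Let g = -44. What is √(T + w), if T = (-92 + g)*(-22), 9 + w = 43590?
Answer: √46573 ≈ 215.81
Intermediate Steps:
w = 43581 (w = -9 + 43590 = 43581)
T = 2992 (T = (-92 - 44)*(-22) = -136*(-22) = 2992)
√(T + w) = √(2992 + 43581) = √46573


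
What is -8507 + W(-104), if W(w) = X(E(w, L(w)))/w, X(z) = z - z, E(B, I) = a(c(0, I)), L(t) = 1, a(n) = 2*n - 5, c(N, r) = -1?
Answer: -8507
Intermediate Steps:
a(n) = -5 + 2*n
E(B, I) = -7 (E(B, I) = -5 + 2*(-1) = -5 - 2 = -7)
X(z) = 0
W(w) = 0 (W(w) = 0/w = 0)
-8507 + W(-104) = -8507 + 0 = -8507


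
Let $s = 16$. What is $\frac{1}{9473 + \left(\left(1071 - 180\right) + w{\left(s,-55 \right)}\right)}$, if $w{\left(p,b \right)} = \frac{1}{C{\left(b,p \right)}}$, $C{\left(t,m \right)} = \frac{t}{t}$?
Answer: $\frac{1}{10365} \approx 9.6478 \cdot 10^{-5}$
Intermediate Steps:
$C{\left(t,m \right)} = 1$
$w{\left(p,b \right)} = 1$ ($w{\left(p,b \right)} = 1^{-1} = 1$)
$\frac{1}{9473 + \left(\left(1071 - 180\right) + w{\left(s,-55 \right)}\right)} = \frac{1}{9473 + \left(\left(1071 - 180\right) + 1\right)} = \frac{1}{9473 + \left(891 + 1\right)} = \frac{1}{9473 + 892} = \frac{1}{10365}$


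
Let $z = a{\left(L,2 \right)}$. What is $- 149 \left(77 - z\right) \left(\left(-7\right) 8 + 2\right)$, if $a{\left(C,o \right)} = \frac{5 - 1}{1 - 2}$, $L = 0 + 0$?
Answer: $651726$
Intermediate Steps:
$L = 0$
$a{\left(C,o \right)} = -4$ ($a{\left(C,o \right)} = \frac{4}{-1} = 4 \left(-1\right) = -4$)
$z = -4$
$- 149 \left(77 - z\right) \left(\left(-7\right) 8 + 2\right) = - 149 \left(77 - -4\right) \left(\left(-7\right) 8 + 2\right) = - 149 \left(77 + 4\right) \left(-56 + 2\right) = \left(-149\right) 81 \left(-54\right) = \left(-12069\right) \left(-54\right) = 651726$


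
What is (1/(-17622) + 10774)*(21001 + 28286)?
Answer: 3119200526183/5874 ≈ 5.3102e+8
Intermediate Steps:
(1/(-17622) + 10774)*(21001 + 28286) = (-1/17622 + 10774)*49287 = (189859427/17622)*49287 = 3119200526183/5874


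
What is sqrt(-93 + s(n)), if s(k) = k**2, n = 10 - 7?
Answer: 2*I*sqrt(21) ≈ 9.1651*I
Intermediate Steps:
n = 3
sqrt(-93 + s(n)) = sqrt(-93 + 3**2) = sqrt(-93 + 9) = sqrt(-84) = 2*I*sqrt(21)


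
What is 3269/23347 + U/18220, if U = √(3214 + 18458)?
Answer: 3269/23347 + 3*√602/9110 ≈ 0.14810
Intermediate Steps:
U = 6*√602 (U = √21672 = 6*√602 ≈ 147.21)
3269/23347 + U/18220 = 3269/23347 + (6*√602)/18220 = 3269*(1/23347) + (6*√602)*(1/18220) = 3269/23347 + 3*√602/9110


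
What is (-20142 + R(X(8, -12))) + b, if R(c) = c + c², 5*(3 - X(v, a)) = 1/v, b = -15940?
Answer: -57712279/1600 ≈ -36070.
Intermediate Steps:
X(v, a) = 3 - 1/(5*v)
(-20142 + R(X(8, -12))) + b = (-20142 + (3 - ⅕/8)*(1 + (3 - ⅕/8))) - 15940 = (-20142 + (3 - ⅕*⅛)*(1 + (3 - ⅕*⅛))) - 15940 = (-20142 + (3 - 1/40)*(1 + (3 - 1/40))) - 15940 = (-20142 + 119*(1 + 119/40)/40) - 15940 = (-20142 + (119/40)*(159/40)) - 15940 = (-20142 + 18921/1600) - 15940 = -32208279/1600 - 15940 = -57712279/1600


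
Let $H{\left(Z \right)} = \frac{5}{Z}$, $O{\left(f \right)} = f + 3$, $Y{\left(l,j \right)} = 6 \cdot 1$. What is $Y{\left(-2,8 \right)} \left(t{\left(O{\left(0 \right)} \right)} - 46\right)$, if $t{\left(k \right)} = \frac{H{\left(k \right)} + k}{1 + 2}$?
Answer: $- \frac{800}{3} \approx -266.67$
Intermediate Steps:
$Y{\left(l,j \right)} = 6$
$O{\left(f \right)} = 3 + f$
$t{\left(k \right)} = \frac{k}{3} + \frac{5}{3 k}$ ($t{\left(k \right)} = \frac{\frac{5}{k} + k}{1 + 2} = \frac{k + \frac{5}{k}}{3} = \left(k + \frac{5}{k}\right) \frac{1}{3} = \frac{k}{3} + \frac{5}{3 k}$)
$Y{\left(-2,8 \right)} \left(t{\left(O{\left(0 \right)} \right)} - 46\right) = 6 \left(\frac{5 + \left(3 + 0\right)^{2}}{3 \left(3 + 0\right)} - 46\right) = 6 \left(\frac{5 + 3^{2}}{3 \cdot 3} - 46\right) = 6 \left(\frac{1}{3} \cdot \frac{1}{3} \left(5 + 9\right) - 46\right) = 6 \left(\frac{1}{3} \cdot \frac{1}{3} \cdot 14 - 46\right) = 6 \left(\frac{14}{9} - 46\right) = 6 \left(- \frac{400}{9}\right) = - \frac{800}{3}$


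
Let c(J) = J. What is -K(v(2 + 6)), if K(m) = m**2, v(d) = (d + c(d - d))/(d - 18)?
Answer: -16/25 ≈ -0.64000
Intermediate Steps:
v(d) = d/(-18 + d) (v(d) = (d + (d - d))/(d - 18) = (d + 0)/(-18 + d) = d/(-18 + d))
-K(v(2 + 6)) = -((2 + 6)/(-18 + (2 + 6)))**2 = -(8/(-18 + 8))**2 = -(8/(-10))**2 = -(8*(-1/10))**2 = -(-4/5)**2 = -1*16/25 = -16/25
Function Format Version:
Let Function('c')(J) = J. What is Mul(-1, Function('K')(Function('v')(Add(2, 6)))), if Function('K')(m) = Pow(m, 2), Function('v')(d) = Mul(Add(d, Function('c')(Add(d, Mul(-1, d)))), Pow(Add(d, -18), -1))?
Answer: Rational(-16, 25) ≈ -0.64000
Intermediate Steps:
Function('v')(d) = Mul(d, Pow(Add(-18, d), -1)) (Function('v')(d) = Mul(Add(d, Add(d, Mul(-1, d))), Pow(Add(d, -18), -1)) = Mul(Add(d, 0), Pow(Add(-18, d), -1)) = Mul(d, Pow(Add(-18, d), -1)))
Mul(-1, Function('K')(Function('v')(Add(2, 6)))) = Mul(-1, Pow(Mul(Add(2, 6), Pow(Add(-18, Add(2, 6)), -1)), 2)) = Mul(-1, Pow(Mul(8, Pow(Add(-18, 8), -1)), 2)) = Mul(-1, Pow(Mul(8, Pow(-10, -1)), 2)) = Mul(-1, Pow(Mul(8, Rational(-1, 10)), 2)) = Mul(-1, Pow(Rational(-4, 5), 2)) = Mul(-1, Rational(16, 25)) = Rational(-16, 25)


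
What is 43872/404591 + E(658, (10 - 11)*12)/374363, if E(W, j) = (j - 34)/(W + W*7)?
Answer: 3929827236469/36241180563896 ≈ 0.10844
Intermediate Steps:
E(W, j) = (-34 + j)/(8*W) (E(W, j) = (-34 + j)/(W + 7*W) = (-34 + j)/((8*W)) = (-34 + j)*(1/(8*W)) = (-34 + j)/(8*W))
43872/404591 + E(658, (10 - 11)*12)/374363 = 43872/404591 + ((1/8)*(-34 + (10 - 11)*12)/658)/374363 = 43872*(1/404591) + ((1/8)*(1/658)*(-34 - 1*12))*(1/374363) = 43872/404591 + ((1/8)*(1/658)*(-34 - 12))*(1/374363) = 43872/404591 + ((1/8)*(1/658)*(-46))*(1/374363) = 43872/404591 - 23/2632*1/374363 = 43872/404591 - 23/985323416 = 3929827236469/36241180563896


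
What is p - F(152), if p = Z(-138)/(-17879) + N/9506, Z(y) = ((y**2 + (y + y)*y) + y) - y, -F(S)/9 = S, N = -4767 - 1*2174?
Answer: 231835039901/169957774 ≈ 1364.1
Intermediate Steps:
N = -6941 (N = -4767 - 2174 = -6941)
F(S) = -9*S
Z(y) = 3*y**2 (Z(y) = ((y**2 + (2*y)*y) + y) - y = ((y**2 + 2*y**2) + y) - y = (3*y**2 + y) - y = (y + 3*y**2) - y = 3*y**2)
p = -667194931/169957774 (p = (3*(-138)**2)/(-17879) - 6941/9506 = (3*19044)*(-1/17879) - 6941*1/9506 = 57132*(-1/17879) - 6941/9506 = -57132/17879 - 6941/9506 = -667194931/169957774 ≈ -3.9257)
p - F(152) = -667194931/169957774 - (-9)*152 = -667194931/169957774 - 1*(-1368) = -667194931/169957774 + 1368 = 231835039901/169957774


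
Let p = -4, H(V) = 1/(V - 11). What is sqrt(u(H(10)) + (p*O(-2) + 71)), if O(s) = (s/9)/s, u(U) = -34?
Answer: sqrt(329)/3 ≈ 6.0461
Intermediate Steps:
H(V) = 1/(-11 + V)
O(s) = 1/9 (O(s) = (s*(1/9))/s = (s/9)/s = 1/9)
sqrt(u(H(10)) + (p*O(-2) + 71)) = sqrt(-34 + (-4*1/9 + 71)) = sqrt(-34 + (-4/9 + 71)) = sqrt(-34 + 635/9) = sqrt(329/9) = sqrt(329)/3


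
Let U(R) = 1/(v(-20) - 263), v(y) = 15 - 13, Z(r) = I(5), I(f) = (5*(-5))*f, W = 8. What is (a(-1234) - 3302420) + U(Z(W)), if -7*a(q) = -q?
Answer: -6033843421/1827 ≈ -3.3026e+6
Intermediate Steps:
I(f) = -25*f
Z(r) = -125 (Z(r) = -25*5 = -125)
v(y) = 2
U(R) = -1/261 (U(R) = 1/(2 - 263) = 1/(-261) = -1/261)
a(q) = q/7 (a(q) = -(-1)*q/7 = q/7)
(a(-1234) - 3302420) + U(Z(W)) = ((⅐)*(-1234) - 3302420) - 1/261 = (-1234/7 - 3302420) - 1/261 = -23118174/7 - 1/261 = -6033843421/1827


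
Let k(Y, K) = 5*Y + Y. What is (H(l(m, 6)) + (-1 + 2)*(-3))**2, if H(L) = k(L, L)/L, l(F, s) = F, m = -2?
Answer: 9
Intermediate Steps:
k(Y, K) = 6*Y
H(L) = 6 (H(L) = (6*L)/L = 6)
(H(l(m, 6)) + (-1 + 2)*(-3))**2 = (6 + (-1 + 2)*(-3))**2 = (6 + 1*(-3))**2 = (6 - 3)**2 = 3**2 = 9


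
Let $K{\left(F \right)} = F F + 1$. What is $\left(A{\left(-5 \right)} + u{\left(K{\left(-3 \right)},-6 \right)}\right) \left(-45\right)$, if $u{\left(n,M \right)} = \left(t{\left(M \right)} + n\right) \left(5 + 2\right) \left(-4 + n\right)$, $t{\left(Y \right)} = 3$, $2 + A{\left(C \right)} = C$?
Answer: $-24255$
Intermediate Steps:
$A{\left(C \right)} = -2 + C$
$K{\left(F \right)} = 1 + F^{2}$ ($K{\left(F \right)} = F^{2} + 1 = 1 + F^{2}$)
$u{\left(n,M \right)} = \left(-28 + 7 n\right) \left(3 + n\right)$ ($u{\left(n,M \right)} = \left(3 + n\right) \left(5 + 2\right) \left(-4 + n\right) = \left(3 + n\right) 7 \left(-4 + n\right) = \left(3 + n\right) \left(-28 + 7 n\right) = \left(-28 + 7 n\right) \left(3 + n\right)$)
$\left(A{\left(-5 \right)} + u{\left(K{\left(-3 \right)},-6 \right)}\right) \left(-45\right) = \left(\left(-2 - 5\right) - \left(84 - 7 \left(1 + \left(-3\right)^{2}\right)^{2} + 7 \left(1 + \left(-3\right)^{2}\right)\right)\right) \left(-45\right) = \left(-7 - \left(84 - 7 \left(1 + 9\right)^{2} + 7 \left(1 + 9\right)\right)\right) \left(-45\right) = \left(-7 - \left(154 - 700\right)\right) \left(-45\right) = \left(-7 - -546\right) \left(-45\right) = \left(-7 + 546\right) \left(-45\right) = 539 \left(-45\right) = -24255$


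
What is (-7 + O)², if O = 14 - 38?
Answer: 961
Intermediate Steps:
O = -24
(-7 + O)² = (-7 - 24)² = (-31)² = 961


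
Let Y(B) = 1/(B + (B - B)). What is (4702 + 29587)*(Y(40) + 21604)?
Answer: 29631216529/40 ≈ 7.4078e+8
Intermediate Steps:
Y(B) = 1/B (Y(B) = 1/(B + 0) = 1/B)
(4702 + 29587)*(Y(40) + 21604) = (4702 + 29587)*(1/40 + 21604) = 34289*(1/40 + 21604) = 34289*(864161/40) = 29631216529/40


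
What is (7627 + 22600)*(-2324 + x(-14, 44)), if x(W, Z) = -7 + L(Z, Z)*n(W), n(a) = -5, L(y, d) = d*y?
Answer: -363056497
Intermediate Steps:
x(W, Z) = -7 - 5*Z² (x(W, Z) = -7 + (Z*Z)*(-5) = -7 + Z²*(-5) = -7 - 5*Z²)
(7627 + 22600)*(-2324 + x(-14, 44)) = (7627 + 22600)*(-2324 + (-7 - 5*44²)) = 30227*(-2324 + (-7 - 5*1936)) = 30227*(-2324 + (-7 - 9680)) = 30227*(-2324 - 9687) = 30227*(-12011) = -363056497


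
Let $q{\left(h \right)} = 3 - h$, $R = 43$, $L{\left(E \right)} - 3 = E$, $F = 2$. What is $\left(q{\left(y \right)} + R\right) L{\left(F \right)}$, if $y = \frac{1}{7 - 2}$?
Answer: $229$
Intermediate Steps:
$L{\left(E \right)} = 3 + E$
$y = \frac{1}{5} \approx 0.2$
$\left(q{\left(y \right)} + R\right) L{\left(F \right)} = \left(\left(3 - \frac{1}{5}\right) + 43\right) \left(3 + 2\right) = \left(\left(3 - \frac{1}{5}\right) + 43\right) 5 = \left(\frac{14}{5} + 43\right) 5 = \frac{229}{5} \cdot 5 = 229$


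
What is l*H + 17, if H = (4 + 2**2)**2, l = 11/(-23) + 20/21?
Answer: 22867/483 ≈ 47.344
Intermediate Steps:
l = 229/483 (l = 11*(-1/23) + 20*(1/21) = -11/23 + 20/21 = 229/483 ≈ 0.47412)
H = 64 (H = (4 + 4)**2 = 8**2 = 64)
l*H + 17 = (229/483)*64 + 17 = 14656/483 + 17 = 22867/483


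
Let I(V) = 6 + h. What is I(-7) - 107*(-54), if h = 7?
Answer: 5791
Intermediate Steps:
I(V) = 13 (I(V) = 6 + 7 = 13)
I(-7) - 107*(-54) = 13 - 107*(-54) = 13 + 5778 = 5791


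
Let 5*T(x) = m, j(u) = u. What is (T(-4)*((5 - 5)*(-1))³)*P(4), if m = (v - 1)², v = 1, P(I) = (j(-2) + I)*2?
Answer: 0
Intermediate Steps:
P(I) = -4 + 2*I (P(I) = (-2 + I)*2 = -4 + 2*I)
m = 0 (m = (1 - 1)² = 0² = 0)
T(x) = 0 (T(x) = (⅕)*0 = 0)
(T(-4)*((5 - 5)*(-1))³)*P(4) = (0*((5 - 5)*(-1))³)*(-4 + 2*4) = (0*(0*(-1))³)*(-4 + 8) = (0*0³)*4 = (0*0)*4 = 0*4 = 0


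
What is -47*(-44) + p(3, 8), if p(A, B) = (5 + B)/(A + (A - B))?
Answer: 4123/2 ≈ 2061.5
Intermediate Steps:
p(A, B) = (5 + B)/(-B + 2*A)
-47*(-44) + p(3, 8) = -47*(-44) + (5 + 8)/(-1*8 + 2*3) = 2068 + 13/(-8 + 6) = 2068 + 13/(-2) = 2068 - ½*13 = 2068 - 13/2 = 4123/2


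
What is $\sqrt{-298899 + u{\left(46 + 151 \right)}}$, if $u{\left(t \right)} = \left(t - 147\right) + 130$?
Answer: $3 i \sqrt{33191} \approx 546.55 i$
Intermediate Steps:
$u{\left(t \right)} = -17 + t$ ($u{\left(t \right)} = \left(-147 + t\right) + 130 = -17 + t$)
$\sqrt{-298899 + u{\left(46 + 151 \right)}} = \sqrt{-298899 + \left(-17 + \left(46 + 151\right)\right)} = \sqrt{-298899 + \left(-17 + 197\right)} = \sqrt{-298899 + 180} = \sqrt{-298719} = 3 i \sqrt{33191}$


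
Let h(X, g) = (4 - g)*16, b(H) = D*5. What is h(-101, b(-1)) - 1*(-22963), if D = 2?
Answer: 22867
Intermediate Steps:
b(H) = 10 (b(H) = 2*5 = 10)
h(X, g) = 64 - 16*g
h(-101, b(-1)) - 1*(-22963) = (64 - 16*10) - 1*(-22963) = (64 - 160) + 22963 = -96 + 22963 = 22867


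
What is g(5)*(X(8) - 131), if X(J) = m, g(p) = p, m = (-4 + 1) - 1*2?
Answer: -680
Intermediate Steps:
m = -5 (m = -3 - 2 = -5)
X(J) = -5
g(5)*(X(8) - 131) = 5*(-5 - 131) = 5*(-136) = -680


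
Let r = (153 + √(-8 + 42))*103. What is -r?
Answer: -15759 - 103*√34 ≈ -16360.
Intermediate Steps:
r = 15759 + 103*√34 (r = (153 + √34)*103 = 15759 + 103*√34 ≈ 16360.)
-r = -(15759 + 103*√34) = -15759 - 103*√34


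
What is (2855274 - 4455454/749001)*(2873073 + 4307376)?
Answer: 5118699454723531060/249667 ≈ 2.0502e+13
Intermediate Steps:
(2855274 - 4455454/749001)*(2873073 + 4307376) = (2855274 - 4455454*1/749001)*7180449 = (2855274 - 4455454/749001)*7180449 = (2138598625820/749001)*7180449 = 5118699454723531060/249667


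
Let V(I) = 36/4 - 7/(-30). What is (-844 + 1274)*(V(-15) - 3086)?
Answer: -3969029/3 ≈ -1.3230e+6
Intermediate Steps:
V(I) = 277/30 (V(I) = 36*(1/4) - 7*(-1/30) = 9 + 7/30 = 277/30)
(-844 + 1274)*(V(-15) - 3086) = (-844 + 1274)*(277/30 - 3086) = 430*(-92303/30) = -3969029/3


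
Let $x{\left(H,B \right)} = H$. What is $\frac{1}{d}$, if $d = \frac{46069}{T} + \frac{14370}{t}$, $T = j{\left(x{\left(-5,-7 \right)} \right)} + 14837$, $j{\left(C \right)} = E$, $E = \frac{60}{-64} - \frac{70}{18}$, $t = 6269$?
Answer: $\frac{13389537077}{72280064994} \approx 0.18525$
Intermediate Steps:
$E = - \frac{695}{144}$ ($E = 60 \left(- \frac{1}{64}\right) - \frac{35}{9} = - \frac{15}{16} - \frac{35}{9} = - \frac{695}{144} \approx -4.8264$)
$j{\left(C \right)} = - \frac{695}{144}$
$T = \frac{2135833}{144}$ ($T = - \frac{695}{144} + 14837 = \frac{2135833}{144} \approx 14832.0$)
$d = \frac{72280064994}{13389537077}$ ($d = \frac{46069}{\frac{2135833}{144}} + \frac{14370}{6269} = 46069 \cdot \frac{144}{2135833} + 14370 \cdot \frac{1}{6269} = \frac{6633936}{2135833} + \frac{14370}{6269} = \frac{72280064994}{13389537077} \approx 5.3982$)
$\frac{1}{d} = \frac{1}{\frac{72280064994}{13389537077}} = \frac{13389537077}{72280064994}$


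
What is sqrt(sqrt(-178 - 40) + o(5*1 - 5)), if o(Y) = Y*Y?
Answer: (-218)**(1/4) ≈ 2.7171 + 2.7171*I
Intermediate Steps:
o(Y) = Y**2
sqrt(sqrt(-178 - 40) + o(5*1 - 5)) = sqrt(sqrt(-178 - 40) + (5*1 - 5)**2) = sqrt(sqrt(-218) + (5 - 5)**2) = sqrt(I*sqrt(218) + 0**2) = sqrt(I*sqrt(218) + 0) = sqrt(I*sqrt(218)) = 218**(1/4)*sqrt(I)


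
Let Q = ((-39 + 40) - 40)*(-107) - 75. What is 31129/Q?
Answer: 31129/4098 ≈ 7.5961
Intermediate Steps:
Q = 4098 (Q = (1 - 40)*(-107) - 75 = -39*(-107) - 75 = 4173 - 75 = 4098)
31129/Q = 31129/4098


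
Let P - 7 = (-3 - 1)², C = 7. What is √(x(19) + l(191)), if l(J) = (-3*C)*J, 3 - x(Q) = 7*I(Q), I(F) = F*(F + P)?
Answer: 3*I*√1066 ≈ 97.949*I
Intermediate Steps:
P = 23 (P = 7 + (-3 - 1)² = 7 + (-4)² = 7 + 16 = 23)
I(F) = F*(23 + F) (I(F) = F*(F + 23) = F*(23 + F))
x(Q) = 3 - 7*Q*(23 + Q)
l(J) = -21*J (l(J) = (-3*7)*J = -21*J)
√(x(19) + l(191)) = √((3 - 7*19*(23 + 19)) - 21*191) = √((3 - 7*19*42) - 4011) = √((3 - 5586) - 4011) = √(-5583 - 4011) = √(-9594) = 3*I*√1066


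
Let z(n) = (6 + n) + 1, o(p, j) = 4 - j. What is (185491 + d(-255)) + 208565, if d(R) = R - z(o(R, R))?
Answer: 393535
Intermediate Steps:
z(n) = 7 + n
d(R) = -11 + 2*R (d(R) = R - (7 + (4 - R)) = R - (11 - R) = R + (-11 + R) = -11 + 2*R)
(185491 + d(-255)) + 208565 = (185491 + (-11 + 2*(-255))) + 208565 = (185491 + (-11 - 510)) + 208565 = (185491 - 521) + 208565 = 184970 + 208565 = 393535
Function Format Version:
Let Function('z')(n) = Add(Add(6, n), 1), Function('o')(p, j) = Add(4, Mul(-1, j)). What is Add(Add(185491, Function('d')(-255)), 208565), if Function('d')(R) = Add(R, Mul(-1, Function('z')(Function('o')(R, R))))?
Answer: 393535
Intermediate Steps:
Function('z')(n) = Add(7, n)
Function('d')(R) = Add(-11, Mul(2, R)) (Function('d')(R) = Add(R, Mul(-1, Add(7, Add(4, Mul(-1, R))))) = Add(R, Mul(-1, Add(11, Mul(-1, R)))) = Add(R, Add(-11, R)) = Add(-11, Mul(2, R)))
Add(Add(185491, Function('d')(-255)), 208565) = Add(Add(185491, Add(-11, Mul(2, -255))), 208565) = Add(Add(185491, Add(-11, -510)), 208565) = Add(Add(185491, -521), 208565) = Add(184970, 208565) = 393535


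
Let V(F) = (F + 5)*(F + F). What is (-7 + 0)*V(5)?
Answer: -700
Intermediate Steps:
V(F) = 2*F*(5 + F) (V(F) = (5 + F)*(2*F) = 2*F*(5 + F))
(-7 + 0)*V(5) = (-7 + 0)*(2*5*(5 + 5)) = -14*5*10 = -7*100 = -700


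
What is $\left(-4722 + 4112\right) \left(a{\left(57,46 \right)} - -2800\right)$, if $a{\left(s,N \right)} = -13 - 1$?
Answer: $-1699460$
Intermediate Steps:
$a{\left(s,N \right)} = -14$ ($a{\left(s,N \right)} = -13 - 1 = -14$)
$\left(-4722 + 4112\right) \left(a{\left(57,46 \right)} - -2800\right) = \left(-4722 + 4112\right) \left(-14 - -2800\right) = - 610 \left(-14 + 2800\right) = \left(-610\right) 2786 = -1699460$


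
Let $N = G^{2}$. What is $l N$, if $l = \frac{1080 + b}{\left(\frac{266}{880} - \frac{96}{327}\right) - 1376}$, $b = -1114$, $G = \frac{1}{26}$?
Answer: $\frac{407660}{11152739767} \approx 3.6552 \cdot 10^{-5}$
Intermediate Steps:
$G = \frac{1}{26} \approx 0.038462$
$N = \frac{1}{676}$ ($N = \left(\frac{1}{26}\right)^{2} = \frac{1}{676} \approx 0.0014793$)
$l = \frac{1630640}{65992543}$ ($l = \frac{1080 - 1114}{\left(\frac{266}{880} - \frac{96}{327}\right) - 1376} = - \frac{34}{\left(266 \cdot \frac{1}{880} - \frac{32}{109}\right) - 1376} = - \frac{34}{\left(\frac{133}{440} - \frac{32}{109}\right) - 1376} = - \frac{34}{\frac{417}{47960} - 1376} = - \frac{34}{- \frac{65992543}{47960}} = \left(-34\right) \left(- \frac{47960}{65992543}\right) = \frac{1630640}{65992543} \approx 0.024709$)
$l N = \frac{1630640}{65992543} \cdot \frac{1}{676} = \frac{407660}{11152739767}$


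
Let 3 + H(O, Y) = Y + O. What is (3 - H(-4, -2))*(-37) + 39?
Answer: -405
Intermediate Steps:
H(O, Y) = -3 + O + Y (H(O, Y) = -3 + (Y + O) = -3 + (O + Y) = -3 + O + Y)
(3 - H(-4, -2))*(-37) + 39 = (3 - (-3 - 4 - 2))*(-37) + 39 = (3 - 1*(-9))*(-37) + 39 = (3 + 9)*(-37) + 39 = 12*(-37) + 39 = -444 + 39 = -405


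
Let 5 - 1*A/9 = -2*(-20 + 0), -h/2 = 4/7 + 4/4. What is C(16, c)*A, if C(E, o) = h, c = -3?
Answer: 990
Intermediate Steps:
h = -22/7 (h = -2*(4/7 + 4/4) = -2*(4*(1/7) + 4*(1/4)) = -2*(4/7 + 1) = -2*11/7 = -22/7 ≈ -3.1429)
C(E, o) = -22/7
A = -315 (A = 45 - (-18)*(-20 + 0) = 45 - (-18)*(-20) = 45 - 9*40 = 45 - 360 = -315)
C(16, c)*A = -22/7*(-315) = 990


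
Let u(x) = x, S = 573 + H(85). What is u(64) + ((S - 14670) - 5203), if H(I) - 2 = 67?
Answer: -19167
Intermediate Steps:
H(I) = 69 (H(I) = 2 + 67 = 69)
S = 642 (S = 573 + 69 = 642)
u(64) + ((S - 14670) - 5203) = 64 + ((642 - 14670) - 5203) = 64 + (-14028 - 5203) = 64 - 19231 = -19167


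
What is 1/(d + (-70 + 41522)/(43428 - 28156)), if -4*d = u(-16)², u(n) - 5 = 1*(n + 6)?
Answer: -7636/26999 ≈ -0.28283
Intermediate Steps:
u(n) = 11 + n (u(n) = 5 + 1*(n + 6) = 5 + 1*(6 + n) = 5 + (6 + n) = 11 + n)
d = -25/4 (d = -(11 - 16)²/4 = -¼*(-5)² = -¼*25 = -25/4 ≈ -6.2500)
1/(d + (-70 + 41522)/(43428 - 28156)) = 1/(-25/4 + (-70 + 41522)/(43428 - 28156)) = 1/(-25/4 + 41452/15272) = 1/(-25/4 + 41452*(1/15272)) = 1/(-25/4 + 10363/3818) = 1/(-26999/7636) = -7636/26999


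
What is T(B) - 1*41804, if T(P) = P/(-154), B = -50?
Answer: -3218883/77 ≈ -41804.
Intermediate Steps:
T(P) = -P/154 (T(P) = P*(-1/154) = -P/154)
T(B) - 1*41804 = -1/154*(-50) - 1*41804 = 25/77 - 41804 = -3218883/77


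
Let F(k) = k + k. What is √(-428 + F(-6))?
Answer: 2*I*√110 ≈ 20.976*I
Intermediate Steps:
F(k) = 2*k
√(-428 + F(-6)) = √(-428 + 2*(-6)) = √(-428 - 12) = √(-440) = 2*I*√110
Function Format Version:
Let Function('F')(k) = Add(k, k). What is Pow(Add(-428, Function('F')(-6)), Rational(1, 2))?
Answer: Mul(2, I, Pow(110, Rational(1, 2))) ≈ Mul(20.976, I)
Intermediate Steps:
Function('F')(k) = Mul(2, k)
Pow(Add(-428, Function('F')(-6)), Rational(1, 2)) = Pow(Add(-428, Mul(2, -6)), Rational(1, 2)) = Pow(Add(-428, -12), Rational(1, 2)) = Pow(-440, Rational(1, 2)) = Mul(2, I, Pow(110, Rational(1, 2)))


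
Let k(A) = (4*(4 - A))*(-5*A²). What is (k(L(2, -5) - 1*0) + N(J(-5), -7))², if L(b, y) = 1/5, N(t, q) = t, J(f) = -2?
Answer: 15876/625 ≈ 25.402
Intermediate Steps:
L(b, y) = ⅕
k(A) = -5*A²*(16 - 4*A) (k(A) = (16 - 4*A)*(-5*A²) = -5*A²*(16 - 4*A))
(k(L(2, -5) - 1*0) + N(J(-5), -7))² = (20*(⅕ - 1*0)²*(-4 + (⅕ - 1*0)) - 2)² = (20*(⅕ + 0)²*(-4 + (⅕ + 0)) - 2)² = (20*(⅕)²*(-4 + ⅕) - 2)² = (20*(1/25)*(-19/5) - 2)² = (-76/25 - 2)² = (-126/25)² = 15876/625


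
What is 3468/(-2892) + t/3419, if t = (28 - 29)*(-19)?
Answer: -983512/823979 ≈ -1.1936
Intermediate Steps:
t = 19 (t = -1*(-19) = 19)
3468/(-2892) + t/3419 = 3468/(-2892) + 19/3419 = 3468*(-1/2892) + 19*(1/3419) = -289/241 + 19/3419 = -983512/823979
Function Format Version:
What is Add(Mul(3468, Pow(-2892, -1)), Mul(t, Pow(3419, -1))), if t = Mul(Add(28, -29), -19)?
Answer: Rational(-983512, 823979) ≈ -1.1936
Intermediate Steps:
t = 19 (t = Mul(-1, -19) = 19)
Add(Mul(3468, Pow(-2892, -1)), Mul(t, Pow(3419, -1))) = Add(Mul(3468, Pow(-2892, -1)), Mul(19, Pow(3419, -1))) = Add(Mul(3468, Rational(-1, 2892)), Mul(19, Rational(1, 3419))) = Add(Rational(-289, 241), Rational(19, 3419)) = Rational(-983512, 823979)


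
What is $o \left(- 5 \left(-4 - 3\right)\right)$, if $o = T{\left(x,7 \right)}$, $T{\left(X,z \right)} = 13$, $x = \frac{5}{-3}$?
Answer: $455$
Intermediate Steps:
$x = - \frac{5}{3}$ ($x = 5 \left(- \frac{1}{3}\right) = - \frac{5}{3} \approx -1.6667$)
$o = 13$
$o \left(- 5 \left(-4 - 3\right)\right) = 13 \left(- 5 \left(-4 - 3\right)\right) = 13 \left(\left(-5\right) \left(-7\right)\right) = 13 \cdot 35 = 455$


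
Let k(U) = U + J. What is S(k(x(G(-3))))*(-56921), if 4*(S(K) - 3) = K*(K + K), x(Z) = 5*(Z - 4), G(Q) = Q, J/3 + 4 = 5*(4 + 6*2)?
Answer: -2120591855/2 ≈ -1.0603e+9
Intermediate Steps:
J = 228 (J = -12 + 3*(5*(4 + 6*2)) = -12 + 3*(5*(4 + 12)) = -12 + 3*(5*16) = -12 + 3*80 = -12 + 240 = 228)
x(Z) = -20 + 5*Z (x(Z) = 5*(-4 + Z) = -20 + 5*Z)
k(U) = 228 + U (k(U) = U + 228 = 228 + U)
S(K) = 3 + K²/2 (S(K) = 3 + (K*(K + K))/4 = 3 + (K*(2*K))/4 = 3 + (2*K²)/4 = 3 + K²/2)
S(k(x(G(-3))))*(-56921) = (3 + (228 + (-20 + 5*(-3)))²/2)*(-56921) = (3 + (228 + (-20 - 15))²/2)*(-56921) = (3 + (228 - 35)²/2)*(-56921) = (3 + (½)*193²)*(-56921) = (3 + (½)*37249)*(-56921) = (3 + 37249/2)*(-56921) = (37255/2)*(-56921) = -2120591855/2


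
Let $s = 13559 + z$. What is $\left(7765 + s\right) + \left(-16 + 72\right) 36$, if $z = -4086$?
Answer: $19254$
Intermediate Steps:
$s = 9473$ ($s = 13559 - 4086 = 9473$)
$\left(7765 + s\right) + \left(-16 + 72\right) 36 = \left(7765 + 9473\right) + \left(-16 + 72\right) 36 = 17238 + 56 \cdot 36 = 17238 + 2016 = 19254$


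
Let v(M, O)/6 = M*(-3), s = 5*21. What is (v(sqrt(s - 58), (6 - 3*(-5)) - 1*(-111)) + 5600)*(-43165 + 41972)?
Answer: -6680800 + 21474*sqrt(47) ≈ -6.5336e+6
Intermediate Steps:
s = 105
v(M, O) = -18*M (v(M, O) = 6*(M*(-3)) = 6*(-3*M) = -18*M)
(v(sqrt(s - 58), (6 - 3*(-5)) - 1*(-111)) + 5600)*(-43165 + 41972) = (-18*sqrt(105 - 58) + 5600)*(-43165 + 41972) = (-18*sqrt(47) + 5600)*(-1193) = (5600 - 18*sqrt(47))*(-1193) = -6680800 + 21474*sqrt(47)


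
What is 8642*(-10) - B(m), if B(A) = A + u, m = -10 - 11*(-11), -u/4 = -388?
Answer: -88083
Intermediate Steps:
u = 1552 (u = -4*(-388) = 1552)
m = 111 (m = -10 + 121 = 111)
B(A) = 1552 + A (B(A) = A + 1552 = 1552 + A)
8642*(-10) - B(m) = 8642*(-10) - (1552 + 111) = -86420 - 1*1663 = -86420 - 1663 = -88083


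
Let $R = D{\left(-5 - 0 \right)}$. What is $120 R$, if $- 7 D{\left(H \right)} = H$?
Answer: $\frac{600}{7} \approx 85.714$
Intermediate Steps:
$D{\left(H \right)} = - \frac{H}{7}$
$R = \frac{5}{7}$ ($R = - \frac{-5 - 0}{7} = - \frac{-5 + 0}{7} = \left(- \frac{1}{7}\right) \left(-5\right) = \frac{5}{7} \approx 0.71429$)
$120 R = 120 \cdot \frac{5}{7} = \frac{600}{7}$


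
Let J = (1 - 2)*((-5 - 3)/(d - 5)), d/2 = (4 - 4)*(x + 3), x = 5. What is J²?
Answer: 64/25 ≈ 2.5600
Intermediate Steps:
d = 0 (d = 2*((4 - 4)*(5 + 3)) = 2*(0*8) = 2*0 = 0)
J = -8/5 (J = (1 - 2)*((-5 - 3)/(0 - 5)) = -(-8)/(-5) = -(-8)*(-1)/5 = -1*8/5 = -8/5 ≈ -1.6000)
J² = (-8/5)² = 64/25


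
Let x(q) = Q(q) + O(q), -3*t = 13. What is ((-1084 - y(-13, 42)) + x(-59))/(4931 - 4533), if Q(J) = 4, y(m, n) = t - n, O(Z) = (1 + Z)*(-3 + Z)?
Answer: 7687/1194 ≈ 6.4380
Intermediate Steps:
t = -13/3 (t = -1/3*13 = -13/3 ≈ -4.3333)
y(m, n) = -13/3 - n
x(q) = 1 + q**2 - 2*q (x(q) = 4 + (-3 + q**2 - 2*q) = 1 + q**2 - 2*q)
((-1084 - y(-13, 42)) + x(-59))/(4931 - 4533) = ((-1084 - (-13/3 - 1*42)) + (1 + (-59)**2 - 2*(-59)))/(4931 - 4533) = ((-1084 - (-13/3 - 42)) + (1 + 3481 + 118))/398 = ((-1084 - 1*(-139/3)) + 3600)*(1/398) = ((-1084 + 139/3) + 3600)*(1/398) = (-3113/3 + 3600)*(1/398) = (7687/3)*(1/398) = 7687/1194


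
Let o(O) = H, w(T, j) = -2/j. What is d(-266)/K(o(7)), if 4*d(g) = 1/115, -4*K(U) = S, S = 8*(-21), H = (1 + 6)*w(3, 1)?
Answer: 1/19320 ≈ 5.1760e-5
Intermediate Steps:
H = -14 (H = (1 + 6)*(-2/1) = 7*(-2*1) = 7*(-2) = -14)
S = -168
o(O) = -14
K(U) = 42 (K(U) = -¼*(-168) = 42)
d(g) = 1/460 (d(g) = (¼)/115 = (¼)*(1/115) = 1/460)
d(-266)/K(o(7)) = (1/460)/42 = (1/460)*(1/42) = 1/19320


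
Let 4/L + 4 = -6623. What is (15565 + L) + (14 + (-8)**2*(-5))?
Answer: 101121389/6627 ≈ 15259.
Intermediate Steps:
L = -4/6627 (L = 4/(-4 - 6623) = 4/(-6627) = 4*(-1/6627) = -4/6627 ≈ -0.00060359)
(15565 + L) + (14 + (-8)**2*(-5)) = (15565 - 4/6627) + (14 + (-8)**2*(-5)) = 103149251/6627 + (14 + 64*(-5)) = 103149251/6627 + (14 - 320) = 103149251/6627 - 306 = 101121389/6627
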